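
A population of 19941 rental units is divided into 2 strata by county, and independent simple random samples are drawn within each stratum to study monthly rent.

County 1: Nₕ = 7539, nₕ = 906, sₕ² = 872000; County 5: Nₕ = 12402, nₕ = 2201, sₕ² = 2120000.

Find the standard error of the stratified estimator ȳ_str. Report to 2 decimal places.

20.68

Var(ȳ_str) = Σₕ Wₕ²(1 − fₕ)sₕ²/nₕ with Wₕ = Nₕ/N, N = 19941.
County 1: Wₕ = 0.37806529; term = 0.37806529²·(1 − 0.12017509)·872000/906 = 121.037.
County 5: Wₕ = 0.62193471; term = 0.62193471²·(1 − 0.17747138)·2120000/2201 = 306.44774.
Sum = 427.48474.
SE = √(427.48474) = 20.68.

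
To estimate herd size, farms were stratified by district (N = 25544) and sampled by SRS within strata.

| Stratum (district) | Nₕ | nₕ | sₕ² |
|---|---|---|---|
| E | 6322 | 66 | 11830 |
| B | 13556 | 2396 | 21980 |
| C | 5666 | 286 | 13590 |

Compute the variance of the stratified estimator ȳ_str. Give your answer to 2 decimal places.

15.21

Var(ȳ_str) = Σₕ Wₕ²(1 − fₕ)sₕ²/nₕ with Wₕ = Nₕ/N, N = 25544.
E: Wₕ = 0.24749452; term = 0.24749452²·(1 − 0.01043973)·11830/66 = 10.864612.
B: Wₕ = 0.53069214; term = 0.53069214²·(1 − 0.17674830)·21980/2396 = 2.1269575.
C: Wₕ = 0.22181334; term = 0.22181334²·(1 − 0.05047653)·13590/286 = 2.2199054.
Sum = 15.211475.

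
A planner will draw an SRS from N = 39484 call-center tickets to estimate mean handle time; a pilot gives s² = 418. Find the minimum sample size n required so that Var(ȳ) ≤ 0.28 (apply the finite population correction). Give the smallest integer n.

1439

Without fpc, n₀ = s²/D = 418/0.28 = 1492.8571.
With fpc, (1 − n/N)·s²/n ≤ D requires n ≥ n₀/(1 + n₀/N) = 1492.8571/(1 + 1492.8571/39484) = 1438.4698.
Rounding up, n = 1439.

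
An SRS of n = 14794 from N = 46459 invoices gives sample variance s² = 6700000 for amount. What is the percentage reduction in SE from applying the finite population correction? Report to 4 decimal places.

f = n/N = 14794/46459 = 0.31843131.
SE_no-fpc = √(s²/n) = 21.281126; SE_fpc = √((1−f)s²/n) = 17.569096.
Ratio = √(1−f) = 0.82557174. Reduction = 100·(1 − 0.82557174) = 17.4428%.

17.4428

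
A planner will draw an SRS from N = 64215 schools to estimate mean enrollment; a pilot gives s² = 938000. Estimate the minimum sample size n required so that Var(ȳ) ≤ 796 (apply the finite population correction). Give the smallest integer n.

1158

Without fpc, n₀ = s²/D = 938000/796 = 1178.3920.
With fpc, (1 − n/N)·s²/n ≤ D requires n ≥ n₀/(1 + n₀/N) = 1178.3920/(1 + 1178.3920/64215) = 1157.1573.
Rounding up, n = 1158.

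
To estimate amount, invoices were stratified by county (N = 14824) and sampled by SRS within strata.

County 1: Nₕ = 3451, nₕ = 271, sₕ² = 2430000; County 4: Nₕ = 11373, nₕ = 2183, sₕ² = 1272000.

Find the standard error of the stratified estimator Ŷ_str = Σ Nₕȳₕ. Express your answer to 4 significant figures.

399100

Var(Ŷ_str) = Σₕ Nₕ²(1 − fₕ)sₕ²/nₕ.
County 1: 3451²·(1 − 271/3451)·2430000/271 = 9.8403164 × 10^10.
County 4: 11373²·(1 − 2183/11373)·1272000/2183 = 6.090093 × 10^10.
Sum = 1.5930409 × 10^11.
SE = √(1.5930409 × 10^11) = 399100.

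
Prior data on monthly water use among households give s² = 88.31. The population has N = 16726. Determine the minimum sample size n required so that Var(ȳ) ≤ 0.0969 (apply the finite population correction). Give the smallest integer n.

865

Without fpc, n₀ = s²/D = 88.31/0.0969 = 911.3519.
With fpc, (1 − n/N)·s²/n ≤ D requires n ≥ n₀/(1 + n₀/N) = 911.3519/(1 + 911.3519/16726) = 864.2608.
Rounding up, n = 865.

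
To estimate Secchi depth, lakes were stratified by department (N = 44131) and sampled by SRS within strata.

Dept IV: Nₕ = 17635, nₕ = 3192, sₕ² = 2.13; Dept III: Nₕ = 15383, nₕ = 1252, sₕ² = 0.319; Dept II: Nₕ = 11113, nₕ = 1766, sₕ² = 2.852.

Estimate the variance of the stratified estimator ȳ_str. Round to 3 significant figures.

2.02 × 10^-4

Var(ȳ_str) = Σₕ Wₕ²(1 − fₕ)sₕ²/nₕ with Wₕ = Nₕ/N, N = 44131.
Dept IV: Wₕ = 0.39960572; term = 0.39960572²·(1 − 0.18100369)·2.13/3192 = 8.7269414 × 10^-5.
Dept III: Wₕ = 0.34857583; term = 0.34857583²·(1 − 0.08138855)·0.319/1252 = 2.8438897 × 10^-5.
Dept II: Wₕ = 0.25181845; term = 0.25181845²·(1 − 0.15891298)·2.852/1766 = 8.6134045 × 10^-5.
Sum = 2.0184236 × 10^-4.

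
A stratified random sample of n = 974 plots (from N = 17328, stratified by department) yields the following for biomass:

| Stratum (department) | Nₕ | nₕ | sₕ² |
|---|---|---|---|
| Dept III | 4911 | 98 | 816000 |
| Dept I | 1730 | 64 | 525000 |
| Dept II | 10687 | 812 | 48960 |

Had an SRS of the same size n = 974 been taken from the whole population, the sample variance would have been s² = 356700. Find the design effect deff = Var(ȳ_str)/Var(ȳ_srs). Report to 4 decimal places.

2.1855

Var(ȳ_str) = Σ Wₕ²(1−fₕ)sₕ²/nₕ with Wₕ = Nₕ/17328:
  Dept III: (4911/17328)²·(1−98/4911)·816000/98 = 655.47027
  Dept I: (1730/17328)²·(1−64/1730)·525000/64 = 78.741476
  Dept II: (10687/17328)²·(1−812/10687)·48960/812 = 21.192462
  → Var(ȳ_str) = 755.40421.
Var(ȳ_srs) = (1 − 974/17328)·356700/974 = 345.63659.
deff = 755.40421 / 345.63659 = 2.1855.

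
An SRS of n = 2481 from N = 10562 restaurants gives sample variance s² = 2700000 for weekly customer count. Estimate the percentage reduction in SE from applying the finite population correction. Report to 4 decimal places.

f = n/N = 2481/10562 = 0.23489869.
SE_no-fpc = √(s²/n) = 32.988951; SE_fpc = √((1−f)s²/n) = 28.855458.
Ratio = √(1−f) = 0.87470070. Reduction = 100·(1 − 0.87470070) = 12.5299%.

12.5299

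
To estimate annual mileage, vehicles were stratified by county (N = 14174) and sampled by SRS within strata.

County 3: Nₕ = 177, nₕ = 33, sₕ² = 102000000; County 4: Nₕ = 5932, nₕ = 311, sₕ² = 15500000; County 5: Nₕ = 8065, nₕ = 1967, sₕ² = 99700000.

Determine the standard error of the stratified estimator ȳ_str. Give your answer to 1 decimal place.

Var(ȳ_str) = Σₕ Wₕ²(1 − fₕ)sₕ²/nₕ with Wₕ = Nₕ/N, N = 14174.
County 3: Wₕ = 0.01248765; term = 0.01248765²·(1 − 0.18644068)·102000000/33 = 392.13638.
County 4: Wₕ = 0.41851277; term = 0.41851277²·(1 − 0.05242751)·15500000/311 = 8271.822.
County 5: Wₕ = 0.56899958; term = 0.56899958²·(1 − 0.24389337)·99700000/1967 = 12407.884.
Sum = 21071.842.
SE = √(21071.842) = 145.2.

145.2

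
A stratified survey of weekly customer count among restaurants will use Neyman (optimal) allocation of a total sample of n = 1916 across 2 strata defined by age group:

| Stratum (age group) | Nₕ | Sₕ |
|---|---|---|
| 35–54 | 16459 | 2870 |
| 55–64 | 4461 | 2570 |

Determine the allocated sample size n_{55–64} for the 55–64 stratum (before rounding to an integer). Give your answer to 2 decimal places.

Neyman allocation: nₕ = n·NₕSₕ / Σⱼ NⱼSⱼ.
Σ NⱼSⱼ = 16459·2870 + 4461·2570 = 5.87021 × 10^7.
n_{55–64} = 1916·4461·2570 / (5.87021 × 10^7) = 374.20.

374.20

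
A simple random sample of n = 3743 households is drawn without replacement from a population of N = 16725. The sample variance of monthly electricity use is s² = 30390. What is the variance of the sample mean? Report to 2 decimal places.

Under SRS without replacement, Var(ȳ) = (1 − f)·s²/n with f = n/N = 3743/16725 = 0.22379671.
Var(ȳ) = (1 − 0.22379671)·30390/3743 = 0.77620329·8.1191558 = 6.3021154.

6.30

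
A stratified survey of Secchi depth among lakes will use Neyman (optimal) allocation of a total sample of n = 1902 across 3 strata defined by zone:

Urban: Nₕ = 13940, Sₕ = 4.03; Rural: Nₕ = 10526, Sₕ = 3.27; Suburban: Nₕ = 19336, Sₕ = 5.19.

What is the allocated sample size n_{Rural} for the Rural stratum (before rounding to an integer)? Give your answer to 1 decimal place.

342.8

Neyman allocation: nₕ = n·NₕSₕ / Σⱼ NⱼSⱼ.
Σ NⱼSⱼ = 13940·4.03 + 10526·3.27 + 19336·5.19 = 190952.06.
n_{Rural} = 1902·10526·3.27 / 190952.06 = 342.8.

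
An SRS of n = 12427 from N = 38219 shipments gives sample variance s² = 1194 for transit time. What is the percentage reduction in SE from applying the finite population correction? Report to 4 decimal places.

17.8509

f = n/N = 12427/38219 = 0.32515241.
SE_no-fpc = √(s²/n) = 0.30996954; SE_fpc = √((1−f)s²/n) = 0.25463721.
Ratio = √(1−f) = 0.82149108. Reduction = 100·(1 − 0.82149108) = 17.8509%.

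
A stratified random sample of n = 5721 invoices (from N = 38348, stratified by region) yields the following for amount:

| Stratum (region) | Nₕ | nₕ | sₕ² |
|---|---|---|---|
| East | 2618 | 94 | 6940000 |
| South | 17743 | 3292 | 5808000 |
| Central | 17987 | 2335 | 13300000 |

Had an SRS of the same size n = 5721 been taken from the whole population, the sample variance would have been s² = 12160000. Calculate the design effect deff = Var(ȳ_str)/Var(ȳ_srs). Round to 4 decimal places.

Var(ȳ_str) = Σ Wₕ²(1−fₕ)sₕ²/nₕ with Wₕ = Nₕ/38348:
  East: (2618/38348)²·(1−94/2618)·6940000/94 = 331.7456
  South: (17743/38348)²·(1−3292/17743)·5808000/3292 = 307.61414
  Central: (17987/38348)²·(1−2335/17987)·13300000/2335 = 1090.4554
  → Var(ȳ_str) = 1729.8151.
Var(ȳ_srs) = (1 − 5721/38348)·12160000/5721 = 1808.4065.
deff = 1729.8151 / 1808.4065 = 0.9565.

0.9565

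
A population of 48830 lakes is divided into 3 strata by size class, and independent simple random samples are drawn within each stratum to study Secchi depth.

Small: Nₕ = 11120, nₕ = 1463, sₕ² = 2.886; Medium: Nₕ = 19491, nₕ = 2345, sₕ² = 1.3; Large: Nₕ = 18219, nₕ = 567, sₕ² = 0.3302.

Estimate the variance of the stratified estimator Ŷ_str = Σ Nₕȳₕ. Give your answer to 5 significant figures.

Var(Ŷ_str) = Σₕ Nₕ²(1 − fₕ)sₕ²/nₕ.
Small: 11120²·(1 − 1463/11120)·2.886/1463 = 211835.64.
Medium: 19491²·(1 − 2345/19491)·1.3/2345 = 185266.73.
Large: 18219²·(1 − 567/18219)·0.3302/567 = 187289.08.
Sum = 584391.45.

584390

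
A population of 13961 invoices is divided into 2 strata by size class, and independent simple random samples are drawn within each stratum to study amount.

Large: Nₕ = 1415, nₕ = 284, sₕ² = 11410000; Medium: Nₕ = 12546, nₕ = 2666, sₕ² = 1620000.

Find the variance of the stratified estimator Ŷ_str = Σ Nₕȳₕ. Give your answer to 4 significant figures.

Var(Ŷ_str) = Σₕ Nₕ²(1 − fₕ)sₕ²/nₕ.
Large: 1415²·(1 − 284/1415)·11410000/284 = 6.4296354 × 10^10.
Medium: 12546²·(1 − 2666/12546)·1620000/2666 = 7.5321177 × 10^10.
Sum = 1.3961753 × 10^11.

1.396 × 10^11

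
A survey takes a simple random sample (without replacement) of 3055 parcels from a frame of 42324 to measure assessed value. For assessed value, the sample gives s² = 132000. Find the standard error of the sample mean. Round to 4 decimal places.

Under SRS without replacement, Var(ȳ) = (1 − f)·s²/n with f = n/N = 3055/42324 = 0.07218127.
Var(ȳ) = (1 − 0.07218127)·132000/3055 = 0.92781873·43.207856 = 40.089058.
SE(ȳ) = √(40.089058) = 6.3316.

6.3316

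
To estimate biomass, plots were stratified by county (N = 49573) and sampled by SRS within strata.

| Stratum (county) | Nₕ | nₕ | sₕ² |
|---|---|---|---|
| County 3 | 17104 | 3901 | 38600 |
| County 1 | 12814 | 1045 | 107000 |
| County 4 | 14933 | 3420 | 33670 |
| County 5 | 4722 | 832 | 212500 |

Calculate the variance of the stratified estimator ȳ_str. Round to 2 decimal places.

Var(ȳ_str) = Σₕ Wₕ²(1 − fₕ)sₕ²/nₕ with Wₕ = Nₕ/N, N = 49573.
County 3: Wₕ = 0.34502653; term = 0.34502653²·(1 − 0.22807530)·38600/3901 = 0.90926665.
County 1: Wₕ = 0.25848748; term = 0.25848748²·(1 − 0.08155143)·107000/1045 = 6.2834963.
County 4: Wₕ = 0.30123253; term = 0.30123253²·(1 − 0.22902297)·33670/3420 = 0.6887509.
County 5: Wₕ = 0.09525346; term = 0.09525346²·(1 − 0.17619653)·212500/832 = 1.9090653.
Sum = 9.7905792.

9.79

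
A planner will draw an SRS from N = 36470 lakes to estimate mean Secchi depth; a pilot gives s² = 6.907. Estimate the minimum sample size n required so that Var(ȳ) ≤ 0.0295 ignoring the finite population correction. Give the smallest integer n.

Without fpc, n₀ = s²/D = 6.907/0.0295 = 234.1356.
Rounding up, n = 235.

235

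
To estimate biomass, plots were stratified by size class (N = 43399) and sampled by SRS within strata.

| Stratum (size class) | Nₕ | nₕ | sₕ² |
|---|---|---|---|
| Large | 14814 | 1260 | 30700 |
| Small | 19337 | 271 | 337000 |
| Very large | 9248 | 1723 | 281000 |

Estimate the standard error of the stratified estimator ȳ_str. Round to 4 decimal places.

Var(ȳ_str) = Σₕ Wₕ²(1 − fₕ)sₕ²/nₕ with Wₕ = Nₕ/N, N = 43399.
Large: Wₕ = 0.34134427; term = 0.34134427²·(1 − 0.08505468)·30700/1260 = 2.597456.
Small: Wₕ = 0.44556326; term = 0.44556326²·(1 − 0.01401458)·337000/271 = 243.41641.
Very large: Wₕ = 0.21309247; term = 0.21309247²·(1 − 0.18631055)·281000/1723 = 6.0258168.
Sum = 252.03968.
SE = √(252.03968) = 15.8758.

15.8758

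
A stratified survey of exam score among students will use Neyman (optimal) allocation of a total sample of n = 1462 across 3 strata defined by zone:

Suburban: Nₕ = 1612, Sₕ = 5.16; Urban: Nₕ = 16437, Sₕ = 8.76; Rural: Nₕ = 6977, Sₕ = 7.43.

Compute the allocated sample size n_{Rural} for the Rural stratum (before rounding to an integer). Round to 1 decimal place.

371.2

Neyman allocation: nₕ = n·NₕSₕ / Σⱼ NⱼSⱼ.
Σ NⱼSⱼ = 1612·5.16 + 16437·8.76 + 6977·7.43 = 204145.15.
n_{Rural} = 1462·6977·7.43 / 204145.15 = 371.2.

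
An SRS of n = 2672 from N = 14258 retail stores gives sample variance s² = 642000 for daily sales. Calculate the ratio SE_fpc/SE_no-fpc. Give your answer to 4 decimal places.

f = n/N = 2672/14258 = 0.18740356.
SE_no-fpc = √(s²/n) = 15.500628; SE_fpc = √((1−f)s²/n) = 13.972906.
Ratio = √(1−f) = 0.90144131.

0.9014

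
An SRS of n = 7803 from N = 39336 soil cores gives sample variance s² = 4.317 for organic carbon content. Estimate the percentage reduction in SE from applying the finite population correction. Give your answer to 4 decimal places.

f = n/N = 7803/39336 = 0.19836791.
SE_no-fpc = √(s²/n) = 0.02352124; SE_fpc = √((1−f)s²/n) = 0.021059486.
Ratio = √(1−f) = 0.89533909. Reduction = 100·(1 − 0.89533909) = 10.4661%.

10.4661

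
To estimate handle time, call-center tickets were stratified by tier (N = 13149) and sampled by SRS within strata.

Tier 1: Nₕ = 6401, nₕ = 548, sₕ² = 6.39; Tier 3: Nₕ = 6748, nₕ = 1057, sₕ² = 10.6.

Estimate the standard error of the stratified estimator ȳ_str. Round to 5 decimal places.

0.06895

Var(ȳ_str) = Σₕ Wₕ²(1 − fₕ)sₕ²/nₕ with Wₕ = Nₕ/N, N = 13149.
Tier 1: Wₕ = 0.48680508; term = 0.48680508²·(1 − 0.08561162)·6.39/548 = 0.0025267438.
Tier 3: Wₕ = 0.51319492; term = 0.51319492²·(1 − 0.15663900)·10.6/1057 = 0.0022274558.
Sum = 0.0047541996.
SE = √(0.0047541996) = 0.06895.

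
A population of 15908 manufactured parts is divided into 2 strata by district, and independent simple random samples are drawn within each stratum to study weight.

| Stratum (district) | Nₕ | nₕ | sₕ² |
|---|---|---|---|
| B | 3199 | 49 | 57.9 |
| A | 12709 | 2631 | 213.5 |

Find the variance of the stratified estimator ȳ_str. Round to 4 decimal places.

0.0881

Var(ȳ_str) = Σₕ Wₕ²(1 − fₕ)sₕ²/nₕ with Wₕ = Nₕ/N, N = 15908.
B: Wₕ = 0.20109379; term = 0.20109379²·(1 − 0.01531729)·57.9/49 = 0.047051786.
A: Wₕ = 0.79890621; term = 0.79890621²·(1 − 0.20701865)·213.5/2631 = 0.041070652.
Sum = 0.088122438.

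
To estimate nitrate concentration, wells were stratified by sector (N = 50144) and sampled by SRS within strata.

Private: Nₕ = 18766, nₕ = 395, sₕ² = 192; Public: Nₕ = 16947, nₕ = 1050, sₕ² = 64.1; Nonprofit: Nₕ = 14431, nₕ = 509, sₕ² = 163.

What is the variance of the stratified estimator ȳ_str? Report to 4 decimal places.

Var(ȳ_str) = Σₕ Wₕ²(1 − fₕ)sₕ²/nₕ with Wₕ = Nₕ/N, N = 50144.
Private: Wₕ = 0.37424218; term = 0.37424218²·(1 − 0.02104871)·192/395 = 0.066645479.
Public: Wₕ = 0.33796666; term = 0.33796666²·(1 − 0.06195787)·64.1/1050 = 0.0065409192.
Nonprofit: Wₕ = 0.28779116; term = 0.28779116²·(1 − 0.03527129)·163/509 = 0.025587622.
Sum = 0.09877402.

0.0988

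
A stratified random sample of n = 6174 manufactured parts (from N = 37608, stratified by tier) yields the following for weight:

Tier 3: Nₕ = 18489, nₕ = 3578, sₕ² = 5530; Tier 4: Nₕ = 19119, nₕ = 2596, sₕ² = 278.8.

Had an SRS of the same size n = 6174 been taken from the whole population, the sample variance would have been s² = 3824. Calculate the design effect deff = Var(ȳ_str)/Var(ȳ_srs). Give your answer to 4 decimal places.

Var(ȳ_str) = Σ Wₕ²(1−fₕ)sₕ²/nₕ with Wₕ = Nₕ/37608:
  Tier 3: (18489/37608)²·(1−3578/18489)·5530/3578 = 0.30126211
  Tier 4: (19119/37608)²·(1−2596/19119)·278.8/2596 = 0.023987317
  → Var(ȳ_str) = 0.32524943.
Var(ȳ_srs) = (1 − 6174/37608)·3824/6174 = 0.51769106.
deff = 0.32524943 / 0.51769106 = 0.6283.

0.6283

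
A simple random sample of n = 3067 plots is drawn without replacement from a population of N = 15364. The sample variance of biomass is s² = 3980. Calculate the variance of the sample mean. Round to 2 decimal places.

Under SRS without replacement, Var(ȳ) = (1 − f)·s²/n with f = n/N = 3067/15364 = 0.19962249.
Var(ȳ) = (1 − 0.19962249)·3980/3067 = 0.80037751·1.297685 = 1.0386379.

1.04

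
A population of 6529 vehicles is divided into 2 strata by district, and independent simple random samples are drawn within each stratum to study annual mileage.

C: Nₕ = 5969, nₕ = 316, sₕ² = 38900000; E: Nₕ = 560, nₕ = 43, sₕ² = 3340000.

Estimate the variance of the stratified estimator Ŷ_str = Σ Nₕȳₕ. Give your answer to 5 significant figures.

4.1763 × 10^12

Var(Ŷ_str) = Σₕ Nₕ²(1 − fₕ)sₕ²/nₕ.
C: 5969²·(1 − 316/5969)·38900000/316 = 4.1537761 × 10^12.
E: 560²·(1 − 43/560)·3340000/43 = 2.2488298 × 10^10.
Sum = 4.1762644 × 10^12.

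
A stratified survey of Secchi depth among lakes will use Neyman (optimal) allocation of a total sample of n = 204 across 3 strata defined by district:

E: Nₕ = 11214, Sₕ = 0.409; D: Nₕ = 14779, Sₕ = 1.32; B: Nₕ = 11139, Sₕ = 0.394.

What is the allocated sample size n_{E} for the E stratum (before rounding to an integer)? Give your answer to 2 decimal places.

Neyman allocation: nₕ = n·NₕSₕ / Σⱼ NⱼSⱼ.
Σ NⱼSⱼ = 11214·0.409 + 14779·1.32 + 11139·0.394 = 28483.572.
n_{E} = 204·11214·0.409 / 28483.572 = 32.85.

32.85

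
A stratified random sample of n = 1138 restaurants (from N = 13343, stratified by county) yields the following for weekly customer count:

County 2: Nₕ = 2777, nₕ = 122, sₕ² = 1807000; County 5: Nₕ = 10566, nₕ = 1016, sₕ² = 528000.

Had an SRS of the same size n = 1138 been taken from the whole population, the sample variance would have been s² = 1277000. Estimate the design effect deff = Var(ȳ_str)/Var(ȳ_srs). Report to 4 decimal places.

0.8845

Var(ȳ_str) = Σ Wₕ²(1−fₕ)sₕ²/nₕ with Wₕ = Nₕ/13343:
  County 2: (2777/13343)²·(1−122/2777)·1807000/122 = 613.38303
  County 5: (10566/13343)²·(1−1016/10566)·528000/1016 = 294.54199
  → Var(ȳ_str) = 907.92502.
Var(ȳ_srs) = (1 − 1138/13343)·1277000/1138 = 1026.4385.
deff = 907.92502 / 1026.4385 = 0.8845.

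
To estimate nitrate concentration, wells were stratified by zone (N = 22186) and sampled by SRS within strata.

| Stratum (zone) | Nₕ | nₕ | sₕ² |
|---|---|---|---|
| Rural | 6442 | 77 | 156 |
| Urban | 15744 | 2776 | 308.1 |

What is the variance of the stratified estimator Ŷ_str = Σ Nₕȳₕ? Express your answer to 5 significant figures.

Var(Ŷ_str) = Σₕ Nₕ²(1 − fₕ)sₕ²/nₕ.
Rural: 6442²·(1 − 77/6442)·156/77 = 8.3071682 × 10^7.
Urban: 15744²·(1 − 2776/15744)·308.1/2776 = 2.2660022 × 10^7.
Sum = 1.057317 × 10^8.

1.0573 × 10^8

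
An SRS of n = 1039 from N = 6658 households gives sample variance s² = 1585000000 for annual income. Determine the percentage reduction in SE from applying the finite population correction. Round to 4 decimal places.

f = n/N = 1039/6658 = 0.15605287.
SE_no-fpc = √(s²/n) = 1235.1135; SE_fpc = √((1−f)s²/n) = 1134.6567.
Ratio = √(1−f) = 0.91866595. Reduction = 100·(1 − 0.91866595) = 8.1334%.

8.1334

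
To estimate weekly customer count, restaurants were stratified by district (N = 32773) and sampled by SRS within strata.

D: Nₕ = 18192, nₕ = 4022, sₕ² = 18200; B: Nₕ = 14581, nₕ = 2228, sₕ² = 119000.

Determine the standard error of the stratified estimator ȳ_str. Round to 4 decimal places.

Var(ȳ_str) = Σₕ Wₕ²(1 − fₕ)sₕ²/nₕ with Wₕ = Nₕ/N, N = 32773.
D: Wₕ = 0.55509108; term = 0.55509108²·(1 − 0.22108619)·18200/4022 = 1.0860435.
B: Wₕ = 0.44490892; term = 0.44490892²·(1 − 0.15280159)·119000/2228 = 8.956929.
Sum = 10.042973.
SE = √(10.042973) = 3.1691.

3.1691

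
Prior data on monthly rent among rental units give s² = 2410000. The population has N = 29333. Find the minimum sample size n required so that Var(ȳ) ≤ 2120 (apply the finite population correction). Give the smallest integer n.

Without fpc, n₀ = s²/D = 2410000/2120 = 1136.7925.
With fpc, (1 − n/N)·s²/n ≤ D requires n ≥ n₀/(1 + n₀/N) = 1136.7925/(1 + 1136.7925/29333) = 1094.3801.
Rounding up, n = 1095.

1095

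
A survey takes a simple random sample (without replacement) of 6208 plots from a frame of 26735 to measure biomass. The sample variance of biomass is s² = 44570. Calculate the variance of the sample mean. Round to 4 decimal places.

5.5123

Under SRS without replacement, Var(ȳ) = (1 − f)·s²/n with f = n/N = 6208/26735 = 0.23220497.
Var(ȳ) = (1 − 0.23220497)·44570/6208 = 0.76779503·7.1794459 = 5.5123428.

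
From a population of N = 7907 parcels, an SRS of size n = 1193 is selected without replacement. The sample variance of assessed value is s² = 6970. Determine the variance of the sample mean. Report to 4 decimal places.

Under SRS without replacement, Var(ȳ) = (1 − f)·s²/n with f = n/N = 1193/7907 = 0.15087897.
Var(ȳ) = (1 − 0.15087897)·6970/1193 = 0.84912103·5.8424141 = 4.9609167.

4.9609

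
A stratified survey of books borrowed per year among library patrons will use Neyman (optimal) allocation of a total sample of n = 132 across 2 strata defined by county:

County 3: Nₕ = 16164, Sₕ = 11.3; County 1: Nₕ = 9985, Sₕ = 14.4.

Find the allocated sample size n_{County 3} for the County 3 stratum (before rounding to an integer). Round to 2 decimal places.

Neyman allocation: nₕ = n·NₕSₕ / Σⱼ NⱼSⱼ.
Σ NⱼSⱼ = 16164·11.3 + 9985·14.4 = 326437.2.
n_{County 3} = 132·16164·11.3 / 326437.2 = 73.86.

73.86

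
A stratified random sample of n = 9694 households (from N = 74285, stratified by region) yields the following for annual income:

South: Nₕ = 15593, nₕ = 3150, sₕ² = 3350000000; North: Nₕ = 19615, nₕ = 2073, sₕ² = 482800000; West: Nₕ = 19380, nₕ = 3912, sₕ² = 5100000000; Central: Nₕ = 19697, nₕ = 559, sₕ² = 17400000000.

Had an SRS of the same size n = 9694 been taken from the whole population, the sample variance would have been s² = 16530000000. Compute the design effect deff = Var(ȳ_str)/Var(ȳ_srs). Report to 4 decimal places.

1.5169

Var(ȳ_str) = Σ Wₕ²(1−fₕ)sₕ²/nₕ with Wₕ = Nₕ/74285:
  South: (15593/74285)²·(1−3150/15593)·3350000000/3150 = 37392.696
  North: (19615/74285)²·(1−2073/19615)·482800000/2073 = 14522.224
  West: (19380/74285)²·(1−3912/19380)·5100000000/3912 = 70820.177
  Central: (19697/74285)²·(1−559/19697)·17400000000/559 = 2.1263356 × 10^6
  → Var(ȳ_str) = 2.2490707 × 10^6.
Var(ȳ_srs) = (1 − 9694/74285)·16530000000/9694 = 1.4826571 × 10^6.
deff = (2.2490707 × 10^6) / (1.4826571 × 10^6) = 1.5169.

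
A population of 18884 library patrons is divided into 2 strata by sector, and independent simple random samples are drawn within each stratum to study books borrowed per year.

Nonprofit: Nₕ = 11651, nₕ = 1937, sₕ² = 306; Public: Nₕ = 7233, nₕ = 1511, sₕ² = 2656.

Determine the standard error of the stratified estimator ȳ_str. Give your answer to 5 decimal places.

0.50413

Var(ȳ_str) = Σₕ Wₕ²(1 − fₕ)sₕ²/nₕ with Wₕ = Nₕ/N, N = 18884.
Nonprofit: Wₕ = 0.61697734; term = 0.61697734²·(1 − 0.16625182)·306/1937 = 0.050137783.
Public: Wₕ = 0.38302266; term = 0.38302266²·(1 − 0.20890364)·2656/1511 = 0.20400553.
Sum = 0.25414331.
SE = √(0.25414331) = 0.50413.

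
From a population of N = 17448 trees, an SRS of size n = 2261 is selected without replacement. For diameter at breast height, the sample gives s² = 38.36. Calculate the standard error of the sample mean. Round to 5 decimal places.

Under SRS without replacement, Var(ȳ) = (1 − f)·s²/n with f = n/N = 2261/17448 = 0.12958505.
Var(ȳ) = (1 − 0.12958505)·38.36/2261 = 0.87041495·0.016965944 = 0.014767411.
SE(ȳ) = √(0.014767411) = 0.12152.

0.12152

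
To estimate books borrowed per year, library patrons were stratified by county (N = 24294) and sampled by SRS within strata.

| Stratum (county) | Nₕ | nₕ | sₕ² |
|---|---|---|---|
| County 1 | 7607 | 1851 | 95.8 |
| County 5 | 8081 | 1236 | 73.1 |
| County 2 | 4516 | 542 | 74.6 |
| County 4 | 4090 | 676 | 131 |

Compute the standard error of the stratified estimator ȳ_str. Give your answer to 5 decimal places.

Var(ȳ_str) = Σₕ Wₕ²(1 − fₕ)sₕ²/nₕ with Wₕ = Nₕ/N, N = 24294.
County 1: Wₕ = 0.31312258; term = 0.31312258²·(1 − 0.24332851)·95.8/1851 = 0.0038396818.
County 5: Wₕ = 0.33263357; term = 0.33263357²·(1 − 0.15295137)·73.1/1236 = 0.0055429302.
County 2: Wₕ = 0.18588952; term = 0.18588952²·(1 − 0.12001771)·74.6/542 = 0.0041852681.
County 4: Wₕ = 0.16835433; term = 0.16835433²·(1 − 0.16528117)·131/676 = 0.0045847258.
Sum = 0.018152606.
SE = √(0.018152606) = 0.13473.

0.13473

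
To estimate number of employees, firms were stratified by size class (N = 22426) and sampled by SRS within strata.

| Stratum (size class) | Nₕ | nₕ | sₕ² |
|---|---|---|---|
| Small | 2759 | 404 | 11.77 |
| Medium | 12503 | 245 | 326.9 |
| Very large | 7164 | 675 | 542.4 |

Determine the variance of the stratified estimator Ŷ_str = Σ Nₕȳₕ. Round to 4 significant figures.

Var(Ŷ_str) = Σₕ Nₕ²(1 − fₕ)sₕ²/nₕ.
Small: 2759²·(1 − 404/2759)·11.77/404 = 189294.38.
Medium: 12503²·(1 − 245/12503)·326.9/245 = 2.04495 × 10^8.
Very large: 7164²·(1 − 675/7164)·542.4/675 = 3.7355045 × 10^7.
Sum = 2.4203934 × 10^8.

2.420 × 10^8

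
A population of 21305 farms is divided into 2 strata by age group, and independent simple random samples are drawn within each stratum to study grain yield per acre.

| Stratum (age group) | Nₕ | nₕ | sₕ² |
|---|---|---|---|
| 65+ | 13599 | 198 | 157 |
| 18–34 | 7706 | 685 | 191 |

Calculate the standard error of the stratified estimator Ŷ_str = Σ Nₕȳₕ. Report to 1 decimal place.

12632.9

Var(Ŷ_str) = Σₕ Nₕ²(1 − fₕ)sₕ²/nₕ.
65+: 13599²·(1 − 198/13599)·157/198 = 1.4450359 × 10^8.
18–34: 7706²·(1 − 685/7706)·191/685 = 1.5085884 × 10^7.
Sum = 1.5958947 × 10^8.
SE = √(1.5958947 × 10^8) = 12632.9.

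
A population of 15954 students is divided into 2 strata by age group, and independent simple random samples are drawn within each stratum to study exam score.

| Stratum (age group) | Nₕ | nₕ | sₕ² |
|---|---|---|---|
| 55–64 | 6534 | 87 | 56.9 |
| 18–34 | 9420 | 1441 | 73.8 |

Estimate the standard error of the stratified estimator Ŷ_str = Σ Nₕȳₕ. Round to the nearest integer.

Var(Ŷ_str) = Σₕ Nₕ²(1 − fₕ)sₕ²/nₕ.
55–64: 6534²·(1 − 87/6534)·56.9/87 = 2.7550521 × 10^7.
18–34: 9420²·(1 − 1441/9420)·73.8/1441 = 3.8493885 × 10^6.
Sum = 3.139991 × 10^7.
SE = √(3.139991 × 10^7) = 5604.

5604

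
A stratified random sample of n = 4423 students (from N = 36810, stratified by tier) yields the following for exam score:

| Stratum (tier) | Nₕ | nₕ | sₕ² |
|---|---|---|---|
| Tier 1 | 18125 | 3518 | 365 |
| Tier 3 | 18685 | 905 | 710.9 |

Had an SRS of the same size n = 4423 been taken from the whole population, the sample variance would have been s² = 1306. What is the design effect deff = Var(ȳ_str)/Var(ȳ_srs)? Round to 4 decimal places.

0.8194

Var(ȳ_str) = Σ Wₕ²(1−fₕ)sₕ²/nₕ with Wₕ = Nₕ/36810:
  Tier 1: (18125/36810)²·(1−3518/18125)·365/3518 = 0.020272366
  Tier 3: (18685/36810)²·(1−905/18685)·710.9/905 = 0.19259861
  → Var(ȳ_str) = 0.21287098.
Var(ȳ_srs) = (1 − 4423/36810)·1306/4423 = 0.25979521.
deff = 0.21287098 / 0.25979521 = 0.8194.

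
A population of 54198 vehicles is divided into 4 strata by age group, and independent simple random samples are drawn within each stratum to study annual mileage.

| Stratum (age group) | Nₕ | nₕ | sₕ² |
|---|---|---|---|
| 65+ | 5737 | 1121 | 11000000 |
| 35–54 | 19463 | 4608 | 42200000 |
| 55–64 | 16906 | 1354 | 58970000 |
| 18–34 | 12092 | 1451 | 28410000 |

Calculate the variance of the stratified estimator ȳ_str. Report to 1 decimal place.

5745.8

Var(ȳ_str) = Σₕ Wₕ²(1 − fₕ)sₕ²/nₕ with Wₕ = Nₕ/N, N = 54198.
65+: Wₕ = 0.10585261; term = 0.10585261²·(1 − 0.19539829)·11000000/1121 = 88.464943.
35–54: Wₕ = 0.35910919; term = 0.35910919²·(1 − 0.23675692)·42200000/4608 = 901.39656.
55–64: Wₕ = 0.31193033; term = 0.31193033²·(1 − 0.08008991)·58970000/1354 = 3898.2802.
18–34: Wₕ = 0.22310786; term = 0.22310786²·(1 − 0.11999669)·28410000/1451 = 857.66538.
Sum = 5745.8071.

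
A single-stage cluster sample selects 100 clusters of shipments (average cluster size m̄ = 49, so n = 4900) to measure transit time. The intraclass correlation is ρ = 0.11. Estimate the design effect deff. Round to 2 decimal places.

6.28

deff = 1 + (49 − 1)·0.11 = 1 + 5.28 = 6.28.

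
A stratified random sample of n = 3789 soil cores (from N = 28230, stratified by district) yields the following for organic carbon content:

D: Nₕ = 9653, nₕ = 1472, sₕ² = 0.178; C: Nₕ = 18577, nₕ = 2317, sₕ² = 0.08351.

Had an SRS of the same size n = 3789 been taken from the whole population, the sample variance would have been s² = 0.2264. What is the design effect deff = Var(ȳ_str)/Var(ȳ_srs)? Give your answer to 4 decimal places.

Var(ȳ_str) = Σ Wₕ²(1−fₕ)sₕ²/nₕ with Wₕ = Nₕ/28230:
  D: (9653/28230)²·(1−1472/9653)·0.178/1472 = 1.1982823 × 10^-5
  C: (18577/28230)²·(1−2317/18577)·0.08351/2317 = 1.3661136 × 10^-5
  → Var(ȳ_str) = 2.5643959 × 10^-5.
Var(ȳ_srs) = (1 − 3789/28230)·0.2264/3789 = 5.1732076 × 10^-5.
deff = (2.5643959 × 10^-5) / (5.1732076 × 10^-5) = 0.4957.

0.4957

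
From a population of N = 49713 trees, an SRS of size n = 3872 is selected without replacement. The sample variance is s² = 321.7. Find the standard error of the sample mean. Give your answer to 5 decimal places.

Under SRS without replacement, Var(ȳ) = (1 − f)·s²/n with f = n/N = 3872/49713 = 0.07788707.
Var(ȳ) = (1 − 0.07788707)·321.7/3872 = 0.92211293·0.083083678 = 0.076612533.
SE(ȳ) = √(0.076612533) = 0.27679.

0.27679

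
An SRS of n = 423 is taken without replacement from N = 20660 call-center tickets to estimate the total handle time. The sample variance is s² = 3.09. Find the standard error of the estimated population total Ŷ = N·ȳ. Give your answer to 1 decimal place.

Var(Ŷ) = N²·Var(ȳ) = N²·(1 − n/N)·s²/n.
f = 423/20660 = 0.02047435; Var(ȳ) = 0.97952565·3.09/423 = 0.0071554002.
Var(Ŷ) = 20660² · 0.0071554002 = 3.0541795 × 10^6.
SE(Ŷ) = √(3.0541795 × 10^6) = 1747.6.

1747.6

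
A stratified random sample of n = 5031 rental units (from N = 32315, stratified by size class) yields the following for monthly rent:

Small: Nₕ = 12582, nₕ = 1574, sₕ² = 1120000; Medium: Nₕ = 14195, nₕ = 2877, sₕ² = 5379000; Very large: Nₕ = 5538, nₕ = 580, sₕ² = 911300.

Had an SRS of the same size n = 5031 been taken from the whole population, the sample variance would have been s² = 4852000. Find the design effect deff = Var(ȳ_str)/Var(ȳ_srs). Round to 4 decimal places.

Var(ȳ_str) = Σ Wₕ²(1−fₕ)sₕ²/nₕ with Wₕ = Nₕ/32315:
  Small: (12582/32315)²·(1−1574/12582)·1120000/1574 = 94.376328
  Medium: (14195/32315)²·(1−2877/14195)·5379000/2877 = 287.64607
  Very large: (5538/32315)²·(1−580/5538)·911300/580 = 41.31279
  → Var(ȳ_str) = 423.33519.
Var(ȳ_srs) = (1 − 5031/32315)·4852000/5031 = 814.2736.
deff = 423.33519 / 814.2736 = 0.5199.

0.5199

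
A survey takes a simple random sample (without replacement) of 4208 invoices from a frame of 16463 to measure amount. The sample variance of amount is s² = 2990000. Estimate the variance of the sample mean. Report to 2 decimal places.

528.93

Under SRS without replacement, Var(ȳ) = (1 − f)·s²/n with f = n/N = 4208/16463 = 0.25560347.
Var(ȳ) = (1 − 0.25560347)·2990000/4208 = 0.74439653·710.55133 = 528.93194.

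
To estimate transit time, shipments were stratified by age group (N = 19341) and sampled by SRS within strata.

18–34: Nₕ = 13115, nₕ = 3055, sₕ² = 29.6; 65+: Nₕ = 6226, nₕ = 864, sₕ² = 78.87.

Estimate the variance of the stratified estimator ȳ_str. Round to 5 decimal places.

Var(ȳ_str) = Σₕ Wₕ²(1 − fₕ)sₕ²/nₕ with Wₕ = Nₕ/N, N = 19341.
18–34: Wₕ = 0.67809317; term = 0.67809317²·(1 − 0.23293938)·29.6/3055 = 0.0034173458.
65+: Wₕ = 0.32190683; term = 0.32190683²·(1 − 0.13877289)·78.87/864 = 0.0081465959.
Sum = 0.011563942.

0.01156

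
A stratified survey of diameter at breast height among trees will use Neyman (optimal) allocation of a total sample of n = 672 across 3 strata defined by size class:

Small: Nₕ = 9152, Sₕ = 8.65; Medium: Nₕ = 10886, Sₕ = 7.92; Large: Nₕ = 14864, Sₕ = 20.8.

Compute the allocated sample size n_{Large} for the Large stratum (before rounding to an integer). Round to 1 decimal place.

437.8

Neyman allocation: nₕ = n·NₕSₕ / Σⱼ NⱼSⱼ.
Σ NⱼSⱼ = 9152·8.65 + 10886·7.92 + 14864·20.8 = 474553.12.
n_{Large} = 672·14864·20.8 / 474553.12 = 437.8.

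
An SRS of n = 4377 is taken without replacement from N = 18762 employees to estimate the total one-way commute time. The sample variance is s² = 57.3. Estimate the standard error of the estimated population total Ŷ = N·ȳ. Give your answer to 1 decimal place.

Var(Ŷ) = N²·Var(ȳ) = N²·(1 − n/N)·s²/n.
f = 4377/18762 = 0.23329069; Var(ȳ) = 0.76670931·57.3/4377 = 0.010037113.
Var(Ŷ) = 18762² · 0.010037113 = 3.5331907 × 10^6.
SE(Ŷ) = √(3.5331907 × 10^6) = 1879.7.

1879.7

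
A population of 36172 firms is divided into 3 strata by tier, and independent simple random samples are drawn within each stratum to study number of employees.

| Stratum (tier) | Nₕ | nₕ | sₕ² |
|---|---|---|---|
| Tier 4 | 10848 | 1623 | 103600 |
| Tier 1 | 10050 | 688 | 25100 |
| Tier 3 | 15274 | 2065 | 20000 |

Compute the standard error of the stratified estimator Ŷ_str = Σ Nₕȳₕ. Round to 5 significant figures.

Var(Ŷ_str) = Σₕ Nₕ²(1 − fₕ)sₕ²/nₕ.
Tier 4: 10848²·(1 − 1623/10848)·103600/1623 = 6.3878879 × 10^9.
Tier 1: 10050²·(1 − 688/10050)·25100/688 = 3.4325746 × 10^9.
Tier 3: 15274²·(1 − 2065/15274)·20000/2065 = 1.9540365 × 10^9.
Sum = 1.1774499 × 10^10.
SE = √(1.1774499 × 10^10) = 108510.

108510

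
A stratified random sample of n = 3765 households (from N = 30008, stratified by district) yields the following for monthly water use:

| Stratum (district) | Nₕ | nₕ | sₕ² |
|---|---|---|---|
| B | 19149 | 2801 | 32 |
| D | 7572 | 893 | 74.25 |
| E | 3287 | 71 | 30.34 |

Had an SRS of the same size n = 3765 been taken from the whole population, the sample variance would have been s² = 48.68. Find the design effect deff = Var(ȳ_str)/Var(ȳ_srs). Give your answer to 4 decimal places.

Var(ȳ_str) = Σ Wₕ²(1−fₕ)sₕ²/nₕ with Wₕ = Nₕ/30008:
  B: (19149/30008)²·(1−2801/19149)·32/2801 = 0.0039716731
  D: (7572/30008)²·(1−893/7572)·74.25/893 = 0.0046697426
  E: (3287/30008)²·(1−71/3287)·30.34/71 = 0.0050164775
  → Var(ȳ_str) = 0.013657893.
Var(ȳ_srs) = (1 − 3765/30008)·48.68/3765 = 0.011307381.
deff = 0.013657893 / 0.011307381 = 1.2079.

1.2079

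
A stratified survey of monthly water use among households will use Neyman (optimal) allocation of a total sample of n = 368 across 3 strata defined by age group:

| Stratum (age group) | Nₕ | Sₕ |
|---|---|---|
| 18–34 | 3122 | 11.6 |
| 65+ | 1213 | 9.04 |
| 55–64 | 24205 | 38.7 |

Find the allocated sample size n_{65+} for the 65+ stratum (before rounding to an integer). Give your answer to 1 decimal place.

4.1

Neyman allocation: nₕ = n·NₕSₕ / Σⱼ NⱼSⱼ.
Σ NⱼSⱼ = 3122·11.6 + 1213·9.04 + 24205·38.7 = 983914.22.
n_{65+} = 368·1213·9.04 / 983914.22 = 4.1.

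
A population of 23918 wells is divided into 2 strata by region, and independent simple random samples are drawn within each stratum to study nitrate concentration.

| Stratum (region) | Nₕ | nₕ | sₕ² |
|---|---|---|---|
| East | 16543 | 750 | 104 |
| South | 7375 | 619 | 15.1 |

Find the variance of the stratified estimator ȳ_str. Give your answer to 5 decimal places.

Var(ȳ_str) = Σₕ Wₕ²(1 − fₕ)sₕ²/nₕ with Wₕ = Nₕ/N, N = 23918.
East: Wₕ = 0.69165482; term = 0.69165482²·(1 − 0.04533640)·104/750 = 0.0633288.
South: Wₕ = 0.30834518; term = 0.30834518²·(1 − 0.08393220)·15.1/619 = 0.0021246541.
Sum = 0.065453454.

0.06545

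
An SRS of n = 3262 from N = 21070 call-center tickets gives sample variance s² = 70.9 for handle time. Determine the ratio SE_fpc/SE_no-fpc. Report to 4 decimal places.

f = n/N = 3262/21070 = 0.15481728.
SE_no-fpc = √(s²/n) = 0.1474284; SE_fpc = √((1−f)s²/n) = 0.13553656.
Ratio = √(1−f) = 0.91933820.

0.9193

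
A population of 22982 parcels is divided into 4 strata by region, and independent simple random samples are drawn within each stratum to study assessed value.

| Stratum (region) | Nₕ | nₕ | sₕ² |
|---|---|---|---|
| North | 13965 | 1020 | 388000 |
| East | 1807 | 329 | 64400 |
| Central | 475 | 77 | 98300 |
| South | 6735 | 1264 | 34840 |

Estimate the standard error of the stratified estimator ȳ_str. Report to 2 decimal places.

Var(ȳ_str) = Σₕ Wₕ²(1 − fₕ)sₕ²/nₕ with Wₕ = Nₕ/N, N = 22982.
North: Wₕ = 0.60764946; term = 0.60764946²·(1 − 0.07303974)·388000/1020 = 130.19638.
East: Wₕ = 0.07862675; term = 0.07862675²·(1 − 0.18206973)·64400/329 = 0.98979878.
Central: Wₕ = 0.02066835; term = 0.02066835²·(1 − 0.16210526)·98300/77 = 0.4569449.
South: Wₕ = 0.29305543; term = 0.29305543²·(1 − 0.18767632)·34840/1264 = 1.9229135.
Sum = 133.56604.
SE = √(133.56604) = 11.56.

11.56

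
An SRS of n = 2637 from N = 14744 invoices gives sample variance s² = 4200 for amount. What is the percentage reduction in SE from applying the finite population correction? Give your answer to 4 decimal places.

9.3828

f = n/N = 2637/14744 = 0.17885241.
SE_no-fpc = √(s²/n) = 1.2620297; SE_fpc = √((1−f)s²/n) = 1.1436159.
Ratio = √(1−f) = 0.90617194. Reduction = 100·(1 − 0.90617194) = 9.3828%.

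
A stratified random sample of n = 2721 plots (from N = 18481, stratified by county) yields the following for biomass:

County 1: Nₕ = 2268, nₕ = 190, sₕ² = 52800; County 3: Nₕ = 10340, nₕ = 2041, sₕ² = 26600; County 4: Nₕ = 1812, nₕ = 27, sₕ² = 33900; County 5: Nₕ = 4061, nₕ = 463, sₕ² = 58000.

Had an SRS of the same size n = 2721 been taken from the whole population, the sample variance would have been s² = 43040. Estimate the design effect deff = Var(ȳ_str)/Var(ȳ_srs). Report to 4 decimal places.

1.8058

Var(ȳ_str) = Σ Wₕ²(1−fₕ)sₕ²/nₕ with Wₕ = Nₕ/18481:
  County 1: (2268/18481)²·(1−190/2268)·52800/190 = 3.8345816
  County 3: (10340/18481)²·(1−2041/10340)·26600/2041 = 3.2744171
  County 4: (1812/18481)²·(1−27/1812)·33900/27 = 11.889988
  County 5: (4061/18481)²·(1−463/4061)·58000/463 = 5.3590797
  → Var(ȳ_str) = 24.358066.
Var(ȳ_srs) = (1 − 2721/18481)·43040/2721 = 13.488836.
deff = 24.358066 / 13.488836 = 1.8058.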